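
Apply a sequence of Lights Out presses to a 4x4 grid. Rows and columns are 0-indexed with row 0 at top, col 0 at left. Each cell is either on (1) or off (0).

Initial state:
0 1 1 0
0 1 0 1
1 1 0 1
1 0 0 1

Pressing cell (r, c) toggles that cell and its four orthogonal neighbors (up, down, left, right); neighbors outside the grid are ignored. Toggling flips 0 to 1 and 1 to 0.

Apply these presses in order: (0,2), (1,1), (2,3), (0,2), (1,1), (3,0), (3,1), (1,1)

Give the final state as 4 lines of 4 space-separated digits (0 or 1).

After press 1 at (0,2):
0 0 0 1
0 1 1 1
1 1 0 1
1 0 0 1

After press 2 at (1,1):
0 1 0 1
1 0 0 1
1 0 0 1
1 0 0 1

After press 3 at (2,3):
0 1 0 1
1 0 0 0
1 0 1 0
1 0 0 0

After press 4 at (0,2):
0 0 1 0
1 0 1 0
1 0 1 0
1 0 0 0

After press 5 at (1,1):
0 1 1 0
0 1 0 0
1 1 1 0
1 0 0 0

After press 6 at (3,0):
0 1 1 0
0 1 0 0
0 1 1 0
0 1 0 0

After press 7 at (3,1):
0 1 1 0
0 1 0 0
0 0 1 0
1 0 1 0

After press 8 at (1,1):
0 0 1 0
1 0 1 0
0 1 1 0
1 0 1 0

Answer: 0 0 1 0
1 0 1 0
0 1 1 0
1 0 1 0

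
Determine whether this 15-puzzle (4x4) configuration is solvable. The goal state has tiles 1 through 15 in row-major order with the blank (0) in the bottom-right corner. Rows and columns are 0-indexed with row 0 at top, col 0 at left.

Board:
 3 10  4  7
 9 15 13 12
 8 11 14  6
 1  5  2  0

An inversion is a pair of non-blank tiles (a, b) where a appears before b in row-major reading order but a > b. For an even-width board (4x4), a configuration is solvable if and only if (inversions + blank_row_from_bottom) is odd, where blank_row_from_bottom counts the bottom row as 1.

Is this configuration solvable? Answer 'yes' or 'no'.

Answer: no

Derivation:
Inversions: 59
Blank is in row 3 (0-indexed from top), which is row 1 counting from the bottom (bottom = 1).
59 + 1 = 60, which is even, so the puzzle is not solvable.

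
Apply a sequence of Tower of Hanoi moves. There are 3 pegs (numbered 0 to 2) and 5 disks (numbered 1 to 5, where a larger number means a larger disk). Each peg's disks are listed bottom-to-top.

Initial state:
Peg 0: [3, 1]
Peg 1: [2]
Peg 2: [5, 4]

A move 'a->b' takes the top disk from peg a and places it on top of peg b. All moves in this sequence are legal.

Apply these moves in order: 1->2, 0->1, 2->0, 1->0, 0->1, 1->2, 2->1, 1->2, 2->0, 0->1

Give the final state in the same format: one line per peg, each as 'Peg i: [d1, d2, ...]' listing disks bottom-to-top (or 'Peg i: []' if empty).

After move 1 (1->2):
Peg 0: [3, 1]
Peg 1: []
Peg 2: [5, 4, 2]

After move 2 (0->1):
Peg 0: [3]
Peg 1: [1]
Peg 2: [5, 4, 2]

After move 3 (2->0):
Peg 0: [3, 2]
Peg 1: [1]
Peg 2: [5, 4]

After move 4 (1->0):
Peg 0: [3, 2, 1]
Peg 1: []
Peg 2: [5, 4]

After move 5 (0->1):
Peg 0: [3, 2]
Peg 1: [1]
Peg 2: [5, 4]

After move 6 (1->2):
Peg 0: [3, 2]
Peg 1: []
Peg 2: [5, 4, 1]

After move 7 (2->1):
Peg 0: [3, 2]
Peg 1: [1]
Peg 2: [5, 4]

After move 8 (1->2):
Peg 0: [3, 2]
Peg 1: []
Peg 2: [5, 4, 1]

After move 9 (2->0):
Peg 0: [3, 2, 1]
Peg 1: []
Peg 2: [5, 4]

After move 10 (0->1):
Peg 0: [3, 2]
Peg 1: [1]
Peg 2: [5, 4]

Answer: Peg 0: [3, 2]
Peg 1: [1]
Peg 2: [5, 4]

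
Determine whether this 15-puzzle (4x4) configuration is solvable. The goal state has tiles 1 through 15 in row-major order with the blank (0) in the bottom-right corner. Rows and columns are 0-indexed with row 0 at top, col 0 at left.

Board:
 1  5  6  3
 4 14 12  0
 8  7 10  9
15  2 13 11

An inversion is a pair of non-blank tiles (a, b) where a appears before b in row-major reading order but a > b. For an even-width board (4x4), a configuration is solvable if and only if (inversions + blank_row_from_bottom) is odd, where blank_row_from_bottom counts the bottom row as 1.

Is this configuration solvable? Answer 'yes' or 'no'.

Answer: yes

Derivation:
Inversions: 32
Blank is in row 1 (0-indexed from top), which is row 3 counting from the bottom (bottom = 1).
32 + 3 = 35, which is odd, so the puzzle is solvable.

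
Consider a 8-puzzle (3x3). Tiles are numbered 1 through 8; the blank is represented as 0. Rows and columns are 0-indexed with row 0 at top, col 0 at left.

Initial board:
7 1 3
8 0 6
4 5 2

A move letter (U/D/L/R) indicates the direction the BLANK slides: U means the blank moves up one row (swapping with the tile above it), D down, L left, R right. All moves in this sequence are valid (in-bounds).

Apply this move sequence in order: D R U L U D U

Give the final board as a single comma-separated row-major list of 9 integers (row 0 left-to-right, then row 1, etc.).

After move 1 (D):
7 1 3
8 5 6
4 0 2

After move 2 (R):
7 1 3
8 5 6
4 2 0

After move 3 (U):
7 1 3
8 5 0
4 2 6

After move 4 (L):
7 1 3
8 0 5
4 2 6

After move 5 (U):
7 0 3
8 1 5
4 2 6

After move 6 (D):
7 1 3
8 0 5
4 2 6

After move 7 (U):
7 0 3
8 1 5
4 2 6

Answer: 7, 0, 3, 8, 1, 5, 4, 2, 6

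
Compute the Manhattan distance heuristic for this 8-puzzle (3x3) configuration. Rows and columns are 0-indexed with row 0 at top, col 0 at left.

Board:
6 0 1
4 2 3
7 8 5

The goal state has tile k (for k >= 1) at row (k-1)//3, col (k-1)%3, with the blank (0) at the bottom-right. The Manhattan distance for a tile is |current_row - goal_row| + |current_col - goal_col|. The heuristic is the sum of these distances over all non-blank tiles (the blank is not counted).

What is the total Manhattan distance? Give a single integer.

Answer: 9

Derivation:
Tile 6: (0,0)->(1,2) = 3
Tile 1: (0,2)->(0,0) = 2
Tile 4: (1,0)->(1,0) = 0
Tile 2: (1,1)->(0,1) = 1
Tile 3: (1,2)->(0,2) = 1
Tile 7: (2,0)->(2,0) = 0
Tile 8: (2,1)->(2,1) = 0
Tile 5: (2,2)->(1,1) = 2
Sum: 3 + 2 + 0 + 1 + 1 + 0 + 0 + 2 = 9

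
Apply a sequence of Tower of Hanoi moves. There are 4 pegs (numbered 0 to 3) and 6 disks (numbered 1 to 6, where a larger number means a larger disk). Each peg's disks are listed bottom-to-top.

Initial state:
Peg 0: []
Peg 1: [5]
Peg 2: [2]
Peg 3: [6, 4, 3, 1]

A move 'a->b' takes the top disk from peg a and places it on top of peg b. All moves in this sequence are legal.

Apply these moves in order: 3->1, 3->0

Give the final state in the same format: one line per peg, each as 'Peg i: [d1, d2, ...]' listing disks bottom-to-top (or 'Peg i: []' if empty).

After move 1 (3->1):
Peg 0: []
Peg 1: [5, 1]
Peg 2: [2]
Peg 3: [6, 4, 3]

After move 2 (3->0):
Peg 0: [3]
Peg 1: [5, 1]
Peg 2: [2]
Peg 3: [6, 4]

Answer: Peg 0: [3]
Peg 1: [5, 1]
Peg 2: [2]
Peg 3: [6, 4]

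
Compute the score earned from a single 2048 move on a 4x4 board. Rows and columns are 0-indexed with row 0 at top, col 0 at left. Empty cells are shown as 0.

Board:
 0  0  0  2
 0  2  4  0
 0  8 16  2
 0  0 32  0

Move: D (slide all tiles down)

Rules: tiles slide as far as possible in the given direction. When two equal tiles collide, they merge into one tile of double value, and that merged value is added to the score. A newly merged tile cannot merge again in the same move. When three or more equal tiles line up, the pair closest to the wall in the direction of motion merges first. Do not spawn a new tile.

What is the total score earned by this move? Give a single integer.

Slide down:
col 0: [0, 0, 0, 0] -> [0, 0, 0, 0]  score +0 (running 0)
col 1: [0, 2, 8, 0] -> [0, 0, 2, 8]  score +0 (running 0)
col 2: [0, 4, 16, 32] -> [0, 4, 16, 32]  score +0 (running 0)
col 3: [2, 0, 2, 0] -> [0, 0, 0, 4]  score +4 (running 4)
Board after move:
 0  0  0  0
 0  0  4  0
 0  2 16  0
 0  8 32  4

Answer: 4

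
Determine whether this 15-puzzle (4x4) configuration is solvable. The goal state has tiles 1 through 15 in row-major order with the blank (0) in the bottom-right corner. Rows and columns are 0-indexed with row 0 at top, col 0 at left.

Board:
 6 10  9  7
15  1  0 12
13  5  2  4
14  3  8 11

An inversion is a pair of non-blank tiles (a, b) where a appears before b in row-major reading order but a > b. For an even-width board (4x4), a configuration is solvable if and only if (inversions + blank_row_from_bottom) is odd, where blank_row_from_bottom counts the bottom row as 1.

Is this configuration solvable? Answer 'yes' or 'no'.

Inversions: 54
Blank is in row 1 (0-indexed from top), which is row 3 counting from the bottom (bottom = 1).
54 + 3 = 57, which is odd, so the puzzle is solvable.

Answer: yes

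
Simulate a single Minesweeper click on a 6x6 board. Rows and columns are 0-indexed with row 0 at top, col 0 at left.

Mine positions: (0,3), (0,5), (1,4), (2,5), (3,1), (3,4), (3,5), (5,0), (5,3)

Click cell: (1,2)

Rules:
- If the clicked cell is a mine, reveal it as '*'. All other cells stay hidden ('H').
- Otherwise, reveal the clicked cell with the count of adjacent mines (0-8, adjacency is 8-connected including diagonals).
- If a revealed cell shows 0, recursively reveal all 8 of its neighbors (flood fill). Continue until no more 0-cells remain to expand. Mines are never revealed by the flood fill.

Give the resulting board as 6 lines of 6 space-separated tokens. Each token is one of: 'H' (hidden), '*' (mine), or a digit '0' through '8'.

H H H H H H
H H 1 H H H
H H H H H H
H H H H H H
H H H H H H
H H H H H H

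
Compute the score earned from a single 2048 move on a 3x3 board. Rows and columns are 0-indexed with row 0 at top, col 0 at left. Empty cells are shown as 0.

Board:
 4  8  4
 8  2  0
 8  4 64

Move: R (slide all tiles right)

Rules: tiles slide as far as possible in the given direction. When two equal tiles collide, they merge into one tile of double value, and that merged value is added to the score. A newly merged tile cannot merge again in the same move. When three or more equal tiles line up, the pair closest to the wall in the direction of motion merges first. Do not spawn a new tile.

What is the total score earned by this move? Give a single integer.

Answer: 0

Derivation:
Slide right:
row 0: [4, 8, 4] -> [4, 8, 4]  score +0 (running 0)
row 1: [8, 2, 0] -> [0, 8, 2]  score +0 (running 0)
row 2: [8, 4, 64] -> [8, 4, 64]  score +0 (running 0)
Board after move:
 4  8  4
 0  8  2
 8  4 64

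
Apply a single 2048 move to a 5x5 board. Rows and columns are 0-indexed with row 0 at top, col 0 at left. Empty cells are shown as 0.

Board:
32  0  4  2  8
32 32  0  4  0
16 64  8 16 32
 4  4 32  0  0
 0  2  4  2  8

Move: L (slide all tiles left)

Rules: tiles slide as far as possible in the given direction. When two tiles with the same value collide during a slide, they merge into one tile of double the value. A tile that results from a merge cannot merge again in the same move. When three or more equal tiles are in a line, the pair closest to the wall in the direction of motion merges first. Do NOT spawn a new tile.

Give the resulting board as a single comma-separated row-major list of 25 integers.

Slide left:
row 0: [32, 0, 4, 2, 8] -> [32, 4, 2, 8, 0]
row 1: [32, 32, 0, 4, 0] -> [64, 4, 0, 0, 0]
row 2: [16, 64, 8, 16, 32] -> [16, 64, 8, 16, 32]
row 3: [4, 4, 32, 0, 0] -> [8, 32, 0, 0, 0]
row 4: [0, 2, 4, 2, 8] -> [2, 4, 2, 8, 0]

Answer: 32, 4, 2, 8, 0, 64, 4, 0, 0, 0, 16, 64, 8, 16, 32, 8, 32, 0, 0, 0, 2, 4, 2, 8, 0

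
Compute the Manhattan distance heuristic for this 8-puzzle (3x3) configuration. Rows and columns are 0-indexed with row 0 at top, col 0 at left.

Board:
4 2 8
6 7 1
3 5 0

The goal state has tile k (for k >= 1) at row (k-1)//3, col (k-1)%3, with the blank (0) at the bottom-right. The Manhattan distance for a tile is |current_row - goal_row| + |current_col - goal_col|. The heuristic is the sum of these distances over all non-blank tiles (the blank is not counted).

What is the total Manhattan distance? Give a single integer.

Tile 4: (0,0)->(1,0) = 1
Tile 2: (0,1)->(0,1) = 0
Tile 8: (0,2)->(2,1) = 3
Tile 6: (1,0)->(1,2) = 2
Tile 7: (1,1)->(2,0) = 2
Tile 1: (1,2)->(0,0) = 3
Tile 3: (2,0)->(0,2) = 4
Tile 5: (2,1)->(1,1) = 1
Sum: 1 + 0 + 3 + 2 + 2 + 3 + 4 + 1 = 16

Answer: 16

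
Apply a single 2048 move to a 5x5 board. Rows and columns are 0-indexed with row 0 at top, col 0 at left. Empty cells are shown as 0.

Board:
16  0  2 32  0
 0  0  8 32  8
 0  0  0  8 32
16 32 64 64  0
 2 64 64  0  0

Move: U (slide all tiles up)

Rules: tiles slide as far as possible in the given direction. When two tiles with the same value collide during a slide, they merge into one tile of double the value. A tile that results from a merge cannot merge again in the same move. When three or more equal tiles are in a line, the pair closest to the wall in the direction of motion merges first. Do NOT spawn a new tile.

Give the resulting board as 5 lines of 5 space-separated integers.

Answer:  32  32   2  64   8
  2  64   8   8  32
  0   0 128  64   0
  0   0   0   0   0
  0   0   0   0   0

Derivation:
Slide up:
col 0: [16, 0, 0, 16, 2] -> [32, 2, 0, 0, 0]
col 1: [0, 0, 0, 32, 64] -> [32, 64, 0, 0, 0]
col 2: [2, 8, 0, 64, 64] -> [2, 8, 128, 0, 0]
col 3: [32, 32, 8, 64, 0] -> [64, 8, 64, 0, 0]
col 4: [0, 8, 32, 0, 0] -> [8, 32, 0, 0, 0]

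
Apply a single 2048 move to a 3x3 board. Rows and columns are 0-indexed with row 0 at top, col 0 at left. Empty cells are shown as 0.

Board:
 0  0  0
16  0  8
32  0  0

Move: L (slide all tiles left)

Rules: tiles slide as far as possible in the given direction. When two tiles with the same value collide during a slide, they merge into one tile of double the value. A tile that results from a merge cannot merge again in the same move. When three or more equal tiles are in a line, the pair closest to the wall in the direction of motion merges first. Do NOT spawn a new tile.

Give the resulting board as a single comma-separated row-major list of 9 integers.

Slide left:
row 0: [0, 0, 0] -> [0, 0, 0]
row 1: [16, 0, 8] -> [16, 8, 0]
row 2: [32, 0, 0] -> [32, 0, 0]

Answer: 0, 0, 0, 16, 8, 0, 32, 0, 0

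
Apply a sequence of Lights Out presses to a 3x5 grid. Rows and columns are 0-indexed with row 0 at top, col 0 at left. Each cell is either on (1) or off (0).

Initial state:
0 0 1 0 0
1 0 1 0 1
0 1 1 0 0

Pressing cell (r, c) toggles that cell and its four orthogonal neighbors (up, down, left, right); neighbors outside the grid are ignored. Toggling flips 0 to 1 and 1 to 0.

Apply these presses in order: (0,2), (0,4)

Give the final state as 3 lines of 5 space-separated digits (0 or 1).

After press 1 at (0,2):
0 1 0 1 0
1 0 0 0 1
0 1 1 0 0

After press 2 at (0,4):
0 1 0 0 1
1 0 0 0 0
0 1 1 0 0

Answer: 0 1 0 0 1
1 0 0 0 0
0 1 1 0 0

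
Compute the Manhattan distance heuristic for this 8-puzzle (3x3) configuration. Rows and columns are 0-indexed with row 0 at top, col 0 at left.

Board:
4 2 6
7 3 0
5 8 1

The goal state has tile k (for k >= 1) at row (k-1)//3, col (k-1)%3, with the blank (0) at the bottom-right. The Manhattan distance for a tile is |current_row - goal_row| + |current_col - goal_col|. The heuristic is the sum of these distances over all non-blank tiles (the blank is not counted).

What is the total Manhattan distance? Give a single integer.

Answer: 11

Derivation:
Tile 4: at (0,0), goal (1,0), distance |0-1|+|0-0| = 1
Tile 2: at (0,1), goal (0,1), distance |0-0|+|1-1| = 0
Tile 6: at (0,2), goal (1,2), distance |0-1|+|2-2| = 1
Tile 7: at (1,0), goal (2,0), distance |1-2|+|0-0| = 1
Tile 3: at (1,1), goal (0,2), distance |1-0|+|1-2| = 2
Tile 5: at (2,0), goal (1,1), distance |2-1|+|0-1| = 2
Tile 8: at (2,1), goal (2,1), distance |2-2|+|1-1| = 0
Tile 1: at (2,2), goal (0,0), distance |2-0|+|2-0| = 4
Sum: 1 + 0 + 1 + 1 + 2 + 2 + 0 + 4 = 11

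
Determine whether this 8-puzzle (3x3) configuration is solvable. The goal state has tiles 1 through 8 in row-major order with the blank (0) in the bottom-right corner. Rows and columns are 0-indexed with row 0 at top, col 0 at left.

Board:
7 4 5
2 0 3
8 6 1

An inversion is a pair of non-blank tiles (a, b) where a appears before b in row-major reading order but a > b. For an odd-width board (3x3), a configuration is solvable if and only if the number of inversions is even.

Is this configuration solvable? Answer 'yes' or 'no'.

Answer: no

Derivation:
Inversions (pairs i<j in row-major order where tile[i] > tile[j] > 0): 17
17 is odd, so the puzzle is not solvable.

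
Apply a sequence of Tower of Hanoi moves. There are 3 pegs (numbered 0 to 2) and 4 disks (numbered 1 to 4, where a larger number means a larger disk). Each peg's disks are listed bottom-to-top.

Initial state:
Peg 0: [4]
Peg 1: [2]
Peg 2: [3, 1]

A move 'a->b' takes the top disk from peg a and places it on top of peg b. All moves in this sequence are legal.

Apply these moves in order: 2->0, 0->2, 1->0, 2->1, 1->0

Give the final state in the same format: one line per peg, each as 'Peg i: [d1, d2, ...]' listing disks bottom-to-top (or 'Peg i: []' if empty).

After move 1 (2->0):
Peg 0: [4, 1]
Peg 1: [2]
Peg 2: [3]

After move 2 (0->2):
Peg 0: [4]
Peg 1: [2]
Peg 2: [3, 1]

After move 3 (1->0):
Peg 0: [4, 2]
Peg 1: []
Peg 2: [3, 1]

After move 4 (2->1):
Peg 0: [4, 2]
Peg 1: [1]
Peg 2: [3]

After move 5 (1->0):
Peg 0: [4, 2, 1]
Peg 1: []
Peg 2: [3]

Answer: Peg 0: [4, 2, 1]
Peg 1: []
Peg 2: [3]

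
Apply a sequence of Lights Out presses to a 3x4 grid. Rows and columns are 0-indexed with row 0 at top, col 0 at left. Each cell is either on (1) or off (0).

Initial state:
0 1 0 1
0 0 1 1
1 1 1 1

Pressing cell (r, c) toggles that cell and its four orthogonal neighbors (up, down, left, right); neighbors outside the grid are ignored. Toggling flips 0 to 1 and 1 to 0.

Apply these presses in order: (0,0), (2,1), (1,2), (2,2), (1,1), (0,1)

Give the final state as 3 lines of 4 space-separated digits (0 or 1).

Answer: 0 0 0 1
0 0 0 0
0 0 0 0

Derivation:
After press 1 at (0,0):
1 0 0 1
1 0 1 1
1 1 1 1

After press 2 at (2,1):
1 0 0 1
1 1 1 1
0 0 0 1

After press 3 at (1,2):
1 0 1 1
1 0 0 0
0 0 1 1

After press 4 at (2,2):
1 0 1 1
1 0 1 0
0 1 0 0

After press 5 at (1,1):
1 1 1 1
0 1 0 0
0 0 0 0

After press 6 at (0,1):
0 0 0 1
0 0 0 0
0 0 0 0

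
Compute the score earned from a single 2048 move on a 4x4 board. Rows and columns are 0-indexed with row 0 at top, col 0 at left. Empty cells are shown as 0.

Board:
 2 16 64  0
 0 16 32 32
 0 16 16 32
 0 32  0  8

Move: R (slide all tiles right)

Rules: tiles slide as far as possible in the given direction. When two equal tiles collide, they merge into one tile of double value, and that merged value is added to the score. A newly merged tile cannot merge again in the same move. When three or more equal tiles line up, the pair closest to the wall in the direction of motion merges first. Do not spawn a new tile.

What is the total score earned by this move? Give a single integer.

Slide right:
row 0: [2, 16, 64, 0] -> [0, 2, 16, 64]  score +0 (running 0)
row 1: [0, 16, 32, 32] -> [0, 0, 16, 64]  score +64 (running 64)
row 2: [0, 16, 16, 32] -> [0, 0, 32, 32]  score +32 (running 96)
row 3: [0, 32, 0, 8] -> [0, 0, 32, 8]  score +0 (running 96)
Board after move:
 0  2 16 64
 0  0 16 64
 0  0 32 32
 0  0 32  8

Answer: 96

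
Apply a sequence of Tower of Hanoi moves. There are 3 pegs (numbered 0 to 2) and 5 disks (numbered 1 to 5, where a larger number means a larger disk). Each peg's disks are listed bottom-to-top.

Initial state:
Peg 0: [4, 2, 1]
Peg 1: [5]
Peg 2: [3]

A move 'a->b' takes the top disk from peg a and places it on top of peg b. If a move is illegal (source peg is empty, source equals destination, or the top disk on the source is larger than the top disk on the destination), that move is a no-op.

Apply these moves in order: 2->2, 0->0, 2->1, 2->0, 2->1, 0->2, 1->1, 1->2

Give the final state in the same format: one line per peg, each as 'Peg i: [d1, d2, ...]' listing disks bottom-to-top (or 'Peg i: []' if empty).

After move 1 (2->2):
Peg 0: [4, 2, 1]
Peg 1: [5]
Peg 2: [3]

After move 2 (0->0):
Peg 0: [4, 2, 1]
Peg 1: [5]
Peg 2: [3]

After move 3 (2->1):
Peg 0: [4, 2, 1]
Peg 1: [5, 3]
Peg 2: []

After move 4 (2->0):
Peg 0: [4, 2, 1]
Peg 1: [5, 3]
Peg 2: []

After move 5 (2->1):
Peg 0: [4, 2, 1]
Peg 1: [5, 3]
Peg 2: []

After move 6 (0->2):
Peg 0: [4, 2]
Peg 1: [5, 3]
Peg 2: [1]

After move 7 (1->1):
Peg 0: [4, 2]
Peg 1: [5, 3]
Peg 2: [1]

After move 8 (1->2):
Peg 0: [4, 2]
Peg 1: [5, 3]
Peg 2: [1]

Answer: Peg 0: [4, 2]
Peg 1: [5, 3]
Peg 2: [1]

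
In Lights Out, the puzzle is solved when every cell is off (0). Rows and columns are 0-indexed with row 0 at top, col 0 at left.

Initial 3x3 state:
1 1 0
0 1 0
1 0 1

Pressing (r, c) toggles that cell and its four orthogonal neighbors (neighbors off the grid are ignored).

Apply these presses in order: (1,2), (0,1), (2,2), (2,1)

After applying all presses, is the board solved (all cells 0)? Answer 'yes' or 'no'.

Answer: yes

Derivation:
After press 1 at (1,2):
1 1 1
0 0 1
1 0 0

After press 2 at (0,1):
0 0 0
0 1 1
1 0 0

After press 3 at (2,2):
0 0 0
0 1 0
1 1 1

After press 4 at (2,1):
0 0 0
0 0 0
0 0 0

Lights still on: 0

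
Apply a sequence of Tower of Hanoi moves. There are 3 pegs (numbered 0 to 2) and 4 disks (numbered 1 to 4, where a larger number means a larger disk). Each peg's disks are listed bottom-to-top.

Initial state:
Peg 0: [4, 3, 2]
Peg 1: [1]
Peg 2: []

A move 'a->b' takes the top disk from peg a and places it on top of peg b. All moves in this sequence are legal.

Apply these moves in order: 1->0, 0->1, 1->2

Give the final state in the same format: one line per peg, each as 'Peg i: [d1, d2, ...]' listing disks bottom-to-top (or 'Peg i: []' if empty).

Answer: Peg 0: [4, 3, 2]
Peg 1: []
Peg 2: [1]

Derivation:
After move 1 (1->0):
Peg 0: [4, 3, 2, 1]
Peg 1: []
Peg 2: []

After move 2 (0->1):
Peg 0: [4, 3, 2]
Peg 1: [1]
Peg 2: []

After move 3 (1->2):
Peg 0: [4, 3, 2]
Peg 1: []
Peg 2: [1]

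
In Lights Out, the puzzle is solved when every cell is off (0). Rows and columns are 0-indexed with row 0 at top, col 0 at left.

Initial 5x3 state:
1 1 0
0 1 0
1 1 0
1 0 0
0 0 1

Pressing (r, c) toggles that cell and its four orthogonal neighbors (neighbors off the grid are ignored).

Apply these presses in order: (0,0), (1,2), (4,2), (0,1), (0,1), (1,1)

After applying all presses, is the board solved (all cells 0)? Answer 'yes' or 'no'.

After press 1 at (0,0):
0 0 0
1 1 0
1 1 0
1 0 0
0 0 1

After press 2 at (1,2):
0 0 1
1 0 1
1 1 1
1 0 0
0 0 1

After press 3 at (4,2):
0 0 1
1 0 1
1 1 1
1 0 1
0 1 0

After press 4 at (0,1):
1 1 0
1 1 1
1 1 1
1 0 1
0 1 0

After press 5 at (0,1):
0 0 1
1 0 1
1 1 1
1 0 1
0 1 0

After press 6 at (1,1):
0 1 1
0 1 0
1 0 1
1 0 1
0 1 0

Lights still on: 8

Answer: no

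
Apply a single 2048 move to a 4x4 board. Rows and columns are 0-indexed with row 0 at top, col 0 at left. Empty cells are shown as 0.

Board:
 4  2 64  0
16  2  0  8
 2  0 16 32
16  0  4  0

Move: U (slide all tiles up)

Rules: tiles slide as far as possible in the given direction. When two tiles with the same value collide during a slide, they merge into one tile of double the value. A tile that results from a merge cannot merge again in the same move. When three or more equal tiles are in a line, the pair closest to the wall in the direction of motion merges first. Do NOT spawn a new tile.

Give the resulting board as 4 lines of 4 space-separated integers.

Slide up:
col 0: [4, 16, 2, 16] -> [4, 16, 2, 16]
col 1: [2, 2, 0, 0] -> [4, 0, 0, 0]
col 2: [64, 0, 16, 4] -> [64, 16, 4, 0]
col 3: [0, 8, 32, 0] -> [8, 32, 0, 0]

Answer:  4  4 64  8
16  0 16 32
 2  0  4  0
16  0  0  0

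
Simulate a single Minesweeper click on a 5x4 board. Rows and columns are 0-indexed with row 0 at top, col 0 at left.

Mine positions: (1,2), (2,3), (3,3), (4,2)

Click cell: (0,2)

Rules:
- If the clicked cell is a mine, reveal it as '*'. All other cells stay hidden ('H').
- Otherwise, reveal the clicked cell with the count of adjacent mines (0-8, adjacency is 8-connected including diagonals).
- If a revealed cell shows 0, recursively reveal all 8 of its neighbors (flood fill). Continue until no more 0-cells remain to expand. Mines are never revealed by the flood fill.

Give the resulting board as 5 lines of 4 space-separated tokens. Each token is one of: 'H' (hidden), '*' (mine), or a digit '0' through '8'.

H H 1 H
H H H H
H H H H
H H H H
H H H H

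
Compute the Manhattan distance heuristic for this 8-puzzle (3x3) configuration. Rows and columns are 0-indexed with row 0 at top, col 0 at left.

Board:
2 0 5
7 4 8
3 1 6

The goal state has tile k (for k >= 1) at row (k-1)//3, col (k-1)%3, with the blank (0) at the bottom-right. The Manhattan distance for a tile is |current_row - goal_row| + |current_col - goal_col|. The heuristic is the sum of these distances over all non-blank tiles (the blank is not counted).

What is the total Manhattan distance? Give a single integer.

Tile 2: (0,0)->(0,1) = 1
Tile 5: (0,2)->(1,1) = 2
Tile 7: (1,0)->(2,0) = 1
Tile 4: (1,1)->(1,0) = 1
Tile 8: (1,2)->(2,1) = 2
Tile 3: (2,0)->(0,2) = 4
Tile 1: (2,1)->(0,0) = 3
Tile 6: (2,2)->(1,2) = 1
Sum: 1 + 2 + 1 + 1 + 2 + 4 + 3 + 1 = 15

Answer: 15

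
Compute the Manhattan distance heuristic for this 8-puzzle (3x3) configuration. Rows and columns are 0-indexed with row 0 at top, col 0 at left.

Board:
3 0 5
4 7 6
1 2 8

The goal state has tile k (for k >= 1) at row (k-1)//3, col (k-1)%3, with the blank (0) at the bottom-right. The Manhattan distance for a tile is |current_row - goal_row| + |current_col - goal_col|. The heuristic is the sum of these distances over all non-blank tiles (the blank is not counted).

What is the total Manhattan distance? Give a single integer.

Tile 3: (0,0)->(0,2) = 2
Tile 5: (0,2)->(1,1) = 2
Tile 4: (1,0)->(1,0) = 0
Tile 7: (1,1)->(2,0) = 2
Tile 6: (1,2)->(1,2) = 0
Tile 1: (2,0)->(0,0) = 2
Tile 2: (2,1)->(0,1) = 2
Tile 8: (2,2)->(2,1) = 1
Sum: 2 + 2 + 0 + 2 + 0 + 2 + 2 + 1 = 11

Answer: 11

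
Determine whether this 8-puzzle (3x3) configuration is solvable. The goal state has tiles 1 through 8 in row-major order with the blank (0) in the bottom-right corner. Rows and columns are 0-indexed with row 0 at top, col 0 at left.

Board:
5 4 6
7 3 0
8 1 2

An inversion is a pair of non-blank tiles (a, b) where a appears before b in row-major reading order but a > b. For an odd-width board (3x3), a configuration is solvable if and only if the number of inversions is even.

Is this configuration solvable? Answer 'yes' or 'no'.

Answer: no

Derivation:
Inversions (pairs i<j in row-major order where tile[i] > tile[j] > 0): 17
17 is odd, so the puzzle is not solvable.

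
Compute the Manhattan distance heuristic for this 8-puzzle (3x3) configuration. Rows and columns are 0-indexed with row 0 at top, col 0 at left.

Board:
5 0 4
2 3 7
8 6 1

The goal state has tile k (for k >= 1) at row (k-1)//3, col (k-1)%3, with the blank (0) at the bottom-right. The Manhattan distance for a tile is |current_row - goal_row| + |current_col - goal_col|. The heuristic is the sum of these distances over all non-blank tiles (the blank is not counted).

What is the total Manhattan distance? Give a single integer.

Tile 5: at (0,0), goal (1,1), distance |0-1|+|0-1| = 2
Tile 4: at (0,2), goal (1,0), distance |0-1|+|2-0| = 3
Tile 2: at (1,0), goal (0,1), distance |1-0|+|0-1| = 2
Tile 3: at (1,1), goal (0,2), distance |1-0|+|1-2| = 2
Tile 7: at (1,2), goal (2,0), distance |1-2|+|2-0| = 3
Tile 8: at (2,0), goal (2,1), distance |2-2|+|0-1| = 1
Tile 6: at (2,1), goal (1,2), distance |2-1|+|1-2| = 2
Tile 1: at (2,2), goal (0,0), distance |2-0|+|2-0| = 4
Sum: 2 + 3 + 2 + 2 + 3 + 1 + 2 + 4 = 19

Answer: 19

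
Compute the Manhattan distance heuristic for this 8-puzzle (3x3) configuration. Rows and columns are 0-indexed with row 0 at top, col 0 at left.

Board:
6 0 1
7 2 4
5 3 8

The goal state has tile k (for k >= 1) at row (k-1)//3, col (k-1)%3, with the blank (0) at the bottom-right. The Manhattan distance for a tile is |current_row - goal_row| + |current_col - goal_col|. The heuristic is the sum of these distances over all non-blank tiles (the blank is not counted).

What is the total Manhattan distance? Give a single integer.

Answer: 15

Derivation:
Tile 6: (0,0)->(1,2) = 3
Tile 1: (0,2)->(0,0) = 2
Tile 7: (1,0)->(2,0) = 1
Tile 2: (1,1)->(0,1) = 1
Tile 4: (1,2)->(1,0) = 2
Tile 5: (2,0)->(1,1) = 2
Tile 3: (2,1)->(0,2) = 3
Tile 8: (2,2)->(2,1) = 1
Sum: 3 + 2 + 1 + 1 + 2 + 2 + 3 + 1 = 15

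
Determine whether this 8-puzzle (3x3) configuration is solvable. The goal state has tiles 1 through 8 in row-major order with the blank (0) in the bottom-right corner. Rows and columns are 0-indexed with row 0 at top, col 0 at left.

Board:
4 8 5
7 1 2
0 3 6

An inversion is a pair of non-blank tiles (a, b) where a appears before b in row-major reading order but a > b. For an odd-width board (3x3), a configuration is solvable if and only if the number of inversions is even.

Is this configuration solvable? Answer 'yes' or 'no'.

Inversions (pairs i<j in row-major order where tile[i] > tile[j] > 0): 16
16 is even, so the puzzle is solvable.

Answer: yes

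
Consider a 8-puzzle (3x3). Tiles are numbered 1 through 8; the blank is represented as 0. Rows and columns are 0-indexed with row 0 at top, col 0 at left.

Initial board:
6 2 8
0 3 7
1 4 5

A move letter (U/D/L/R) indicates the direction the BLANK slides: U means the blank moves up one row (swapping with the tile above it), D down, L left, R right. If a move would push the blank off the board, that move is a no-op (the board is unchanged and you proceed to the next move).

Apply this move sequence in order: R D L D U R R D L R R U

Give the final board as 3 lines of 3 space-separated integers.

Answer: 6 2 8
4 7 0
3 1 5

Derivation:
After move 1 (R):
6 2 8
3 0 7
1 4 5

After move 2 (D):
6 2 8
3 4 7
1 0 5

After move 3 (L):
6 2 8
3 4 7
0 1 5

After move 4 (D):
6 2 8
3 4 7
0 1 5

After move 5 (U):
6 2 8
0 4 7
3 1 5

After move 6 (R):
6 2 8
4 0 7
3 1 5

After move 7 (R):
6 2 8
4 7 0
3 1 5

After move 8 (D):
6 2 8
4 7 5
3 1 0

After move 9 (L):
6 2 8
4 7 5
3 0 1

After move 10 (R):
6 2 8
4 7 5
3 1 0

After move 11 (R):
6 2 8
4 7 5
3 1 0

After move 12 (U):
6 2 8
4 7 0
3 1 5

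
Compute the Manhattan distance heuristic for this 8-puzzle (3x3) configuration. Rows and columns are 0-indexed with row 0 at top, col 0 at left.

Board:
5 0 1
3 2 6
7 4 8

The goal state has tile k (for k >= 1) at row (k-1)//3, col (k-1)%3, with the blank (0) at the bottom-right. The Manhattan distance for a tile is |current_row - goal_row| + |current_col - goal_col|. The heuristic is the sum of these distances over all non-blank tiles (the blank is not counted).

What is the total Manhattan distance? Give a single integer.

Answer: 11

Derivation:
Tile 5: at (0,0), goal (1,1), distance |0-1|+|0-1| = 2
Tile 1: at (0,2), goal (0,0), distance |0-0|+|2-0| = 2
Tile 3: at (1,0), goal (0,2), distance |1-0|+|0-2| = 3
Tile 2: at (1,1), goal (0,1), distance |1-0|+|1-1| = 1
Tile 6: at (1,2), goal (1,2), distance |1-1|+|2-2| = 0
Tile 7: at (2,0), goal (2,0), distance |2-2|+|0-0| = 0
Tile 4: at (2,1), goal (1,0), distance |2-1|+|1-0| = 2
Tile 8: at (2,2), goal (2,1), distance |2-2|+|2-1| = 1
Sum: 2 + 2 + 3 + 1 + 0 + 0 + 2 + 1 = 11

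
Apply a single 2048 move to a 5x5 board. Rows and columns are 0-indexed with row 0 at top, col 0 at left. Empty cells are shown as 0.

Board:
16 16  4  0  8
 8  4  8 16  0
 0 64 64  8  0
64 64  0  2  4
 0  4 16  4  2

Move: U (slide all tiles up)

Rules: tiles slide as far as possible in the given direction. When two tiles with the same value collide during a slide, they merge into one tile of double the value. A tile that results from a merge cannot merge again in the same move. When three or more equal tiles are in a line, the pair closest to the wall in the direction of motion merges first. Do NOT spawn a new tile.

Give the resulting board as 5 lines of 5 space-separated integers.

Slide up:
col 0: [16, 8, 0, 64, 0] -> [16, 8, 64, 0, 0]
col 1: [16, 4, 64, 64, 4] -> [16, 4, 128, 4, 0]
col 2: [4, 8, 64, 0, 16] -> [4, 8, 64, 16, 0]
col 3: [0, 16, 8, 2, 4] -> [16, 8, 2, 4, 0]
col 4: [8, 0, 0, 4, 2] -> [8, 4, 2, 0, 0]

Answer:  16  16   4  16   8
  8   4   8   8   4
 64 128  64   2   2
  0   4  16   4   0
  0   0   0   0   0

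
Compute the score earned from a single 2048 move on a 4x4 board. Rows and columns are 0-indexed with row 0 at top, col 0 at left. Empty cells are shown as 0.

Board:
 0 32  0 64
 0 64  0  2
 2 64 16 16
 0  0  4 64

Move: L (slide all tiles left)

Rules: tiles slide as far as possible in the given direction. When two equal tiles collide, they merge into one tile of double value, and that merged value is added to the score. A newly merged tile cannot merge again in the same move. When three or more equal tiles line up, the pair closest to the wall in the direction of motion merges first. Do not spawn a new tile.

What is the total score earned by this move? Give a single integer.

Answer: 32

Derivation:
Slide left:
row 0: [0, 32, 0, 64] -> [32, 64, 0, 0]  score +0 (running 0)
row 1: [0, 64, 0, 2] -> [64, 2, 0, 0]  score +0 (running 0)
row 2: [2, 64, 16, 16] -> [2, 64, 32, 0]  score +32 (running 32)
row 3: [0, 0, 4, 64] -> [4, 64, 0, 0]  score +0 (running 32)
Board after move:
32 64  0  0
64  2  0  0
 2 64 32  0
 4 64  0  0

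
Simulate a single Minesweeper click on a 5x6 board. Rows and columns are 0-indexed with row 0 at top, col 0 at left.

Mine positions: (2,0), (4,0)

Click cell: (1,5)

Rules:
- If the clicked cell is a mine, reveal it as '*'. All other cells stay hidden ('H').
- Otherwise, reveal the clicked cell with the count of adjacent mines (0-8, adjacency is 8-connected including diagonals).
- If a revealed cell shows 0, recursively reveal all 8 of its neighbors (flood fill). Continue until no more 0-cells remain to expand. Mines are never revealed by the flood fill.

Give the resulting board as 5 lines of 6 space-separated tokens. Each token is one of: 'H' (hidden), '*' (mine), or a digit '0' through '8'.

0 0 0 0 0 0
1 1 0 0 0 0
H 1 0 0 0 0
H 2 0 0 0 0
H 1 0 0 0 0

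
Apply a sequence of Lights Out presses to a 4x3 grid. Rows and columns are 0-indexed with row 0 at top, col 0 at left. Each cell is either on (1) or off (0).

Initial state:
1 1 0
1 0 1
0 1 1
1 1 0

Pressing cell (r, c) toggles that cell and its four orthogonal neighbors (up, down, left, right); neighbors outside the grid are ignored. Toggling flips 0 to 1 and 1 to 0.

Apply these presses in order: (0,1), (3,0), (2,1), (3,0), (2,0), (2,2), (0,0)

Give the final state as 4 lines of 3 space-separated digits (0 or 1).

After press 1 at (0,1):
0 0 1
1 1 1
0 1 1
1 1 0

After press 2 at (3,0):
0 0 1
1 1 1
1 1 1
0 0 0

After press 3 at (2,1):
0 0 1
1 0 1
0 0 0
0 1 0

After press 4 at (3,0):
0 0 1
1 0 1
1 0 0
1 0 0

After press 5 at (2,0):
0 0 1
0 0 1
0 1 0
0 0 0

After press 6 at (2,2):
0 0 1
0 0 0
0 0 1
0 0 1

After press 7 at (0,0):
1 1 1
1 0 0
0 0 1
0 0 1

Answer: 1 1 1
1 0 0
0 0 1
0 0 1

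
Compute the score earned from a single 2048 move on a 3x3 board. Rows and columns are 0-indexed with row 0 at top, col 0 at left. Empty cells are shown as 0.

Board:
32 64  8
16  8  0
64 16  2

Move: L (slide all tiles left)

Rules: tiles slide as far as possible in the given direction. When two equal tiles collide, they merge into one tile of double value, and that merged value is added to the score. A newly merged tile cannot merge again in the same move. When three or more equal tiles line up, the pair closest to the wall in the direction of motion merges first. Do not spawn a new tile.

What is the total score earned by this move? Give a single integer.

Slide left:
row 0: [32, 64, 8] -> [32, 64, 8]  score +0 (running 0)
row 1: [16, 8, 0] -> [16, 8, 0]  score +0 (running 0)
row 2: [64, 16, 2] -> [64, 16, 2]  score +0 (running 0)
Board after move:
32 64  8
16  8  0
64 16  2

Answer: 0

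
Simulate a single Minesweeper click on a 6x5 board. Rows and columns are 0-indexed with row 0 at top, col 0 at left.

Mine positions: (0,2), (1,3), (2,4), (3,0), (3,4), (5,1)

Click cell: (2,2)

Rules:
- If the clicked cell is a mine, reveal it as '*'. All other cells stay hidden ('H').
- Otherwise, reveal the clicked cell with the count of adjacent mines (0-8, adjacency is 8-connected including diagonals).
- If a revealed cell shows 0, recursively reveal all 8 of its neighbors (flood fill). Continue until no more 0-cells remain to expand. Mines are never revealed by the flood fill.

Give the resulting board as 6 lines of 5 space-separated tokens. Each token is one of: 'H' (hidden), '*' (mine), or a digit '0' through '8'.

H H H H H
H H H H H
H H 1 H H
H H H H H
H H H H H
H H H H H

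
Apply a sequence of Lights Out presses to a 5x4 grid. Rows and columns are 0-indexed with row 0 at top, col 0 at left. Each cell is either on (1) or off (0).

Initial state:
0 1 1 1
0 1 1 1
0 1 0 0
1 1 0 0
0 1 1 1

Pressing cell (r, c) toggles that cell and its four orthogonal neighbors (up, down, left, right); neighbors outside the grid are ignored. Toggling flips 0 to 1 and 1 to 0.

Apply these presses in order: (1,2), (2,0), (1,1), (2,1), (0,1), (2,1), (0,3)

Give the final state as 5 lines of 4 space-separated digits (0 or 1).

Answer: 1 1 0 0
0 0 1 1
1 1 1 0
0 1 0 0
0 1 1 1

Derivation:
After press 1 at (1,2):
0 1 0 1
0 0 0 0
0 1 1 0
1 1 0 0
0 1 1 1

After press 2 at (2,0):
0 1 0 1
1 0 0 0
1 0 1 0
0 1 0 0
0 1 1 1

After press 3 at (1,1):
0 0 0 1
0 1 1 0
1 1 1 0
0 1 0 0
0 1 1 1

After press 4 at (2,1):
0 0 0 1
0 0 1 0
0 0 0 0
0 0 0 0
0 1 1 1

After press 5 at (0,1):
1 1 1 1
0 1 1 0
0 0 0 0
0 0 0 0
0 1 1 1

After press 6 at (2,1):
1 1 1 1
0 0 1 0
1 1 1 0
0 1 0 0
0 1 1 1

After press 7 at (0,3):
1 1 0 0
0 0 1 1
1 1 1 0
0 1 0 0
0 1 1 1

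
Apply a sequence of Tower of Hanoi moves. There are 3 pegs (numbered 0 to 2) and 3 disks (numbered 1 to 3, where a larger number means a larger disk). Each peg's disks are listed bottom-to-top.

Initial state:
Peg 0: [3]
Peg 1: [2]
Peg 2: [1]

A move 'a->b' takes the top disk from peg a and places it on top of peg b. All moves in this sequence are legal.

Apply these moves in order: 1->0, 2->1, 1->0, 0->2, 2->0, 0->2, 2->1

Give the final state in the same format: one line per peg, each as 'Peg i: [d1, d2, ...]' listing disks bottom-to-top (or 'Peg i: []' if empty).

Answer: Peg 0: [3, 2]
Peg 1: [1]
Peg 2: []

Derivation:
After move 1 (1->0):
Peg 0: [3, 2]
Peg 1: []
Peg 2: [1]

After move 2 (2->1):
Peg 0: [3, 2]
Peg 1: [1]
Peg 2: []

After move 3 (1->0):
Peg 0: [3, 2, 1]
Peg 1: []
Peg 2: []

After move 4 (0->2):
Peg 0: [3, 2]
Peg 1: []
Peg 2: [1]

After move 5 (2->0):
Peg 0: [3, 2, 1]
Peg 1: []
Peg 2: []

After move 6 (0->2):
Peg 0: [3, 2]
Peg 1: []
Peg 2: [1]

After move 7 (2->1):
Peg 0: [3, 2]
Peg 1: [1]
Peg 2: []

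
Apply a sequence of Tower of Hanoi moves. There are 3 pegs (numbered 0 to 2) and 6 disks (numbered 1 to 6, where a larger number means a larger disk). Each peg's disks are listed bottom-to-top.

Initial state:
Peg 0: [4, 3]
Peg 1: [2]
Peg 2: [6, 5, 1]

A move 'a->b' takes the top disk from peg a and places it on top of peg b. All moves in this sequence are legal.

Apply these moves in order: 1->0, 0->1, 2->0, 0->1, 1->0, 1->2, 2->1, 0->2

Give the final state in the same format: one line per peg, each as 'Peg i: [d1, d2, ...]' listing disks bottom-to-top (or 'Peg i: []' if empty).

Answer: Peg 0: [4, 3]
Peg 1: [2]
Peg 2: [6, 5, 1]

Derivation:
After move 1 (1->0):
Peg 0: [4, 3, 2]
Peg 1: []
Peg 2: [6, 5, 1]

After move 2 (0->1):
Peg 0: [4, 3]
Peg 1: [2]
Peg 2: [6, 5, 1]

After move 3 (2->0):
Peg 0: [4, 3, 1]
Peg 1: [2]
Peg 2: [6, 5]

After move 4 (0->1):
Peg 0: [4, 3]
Peg 1: [2, 1]
Peg 2: [6, 5]

After move 5 (1->0):
Peg 0: [4, 3, 1]
Peg 1: [2]
Peg 2: [6, 5]

After move 6 (1->2):
Peg 0: [4, 3, 1]
Peg 1: []
Peg 2: [6, 5, 2]

After move 7 (2->1):
Peg 0: [4, 3, 1]
Peg 1: [2]
Peg 2: [6, 5]

After move 8 (0->2):
Peg 0: [4, 3]
Peg 1: [2]
Peg 2: [6, 5, 1]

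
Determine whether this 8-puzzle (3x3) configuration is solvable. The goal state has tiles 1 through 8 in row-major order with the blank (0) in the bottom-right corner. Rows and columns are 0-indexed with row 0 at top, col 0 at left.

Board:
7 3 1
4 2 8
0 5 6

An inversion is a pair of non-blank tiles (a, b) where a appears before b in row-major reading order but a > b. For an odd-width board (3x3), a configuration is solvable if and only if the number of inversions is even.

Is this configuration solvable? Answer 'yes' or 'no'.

Inversions (pairs i<j in row-major order where tile[i] > tile[j] > 0): 11
11 is odd, so the puzzle is not solvable.

Answer: no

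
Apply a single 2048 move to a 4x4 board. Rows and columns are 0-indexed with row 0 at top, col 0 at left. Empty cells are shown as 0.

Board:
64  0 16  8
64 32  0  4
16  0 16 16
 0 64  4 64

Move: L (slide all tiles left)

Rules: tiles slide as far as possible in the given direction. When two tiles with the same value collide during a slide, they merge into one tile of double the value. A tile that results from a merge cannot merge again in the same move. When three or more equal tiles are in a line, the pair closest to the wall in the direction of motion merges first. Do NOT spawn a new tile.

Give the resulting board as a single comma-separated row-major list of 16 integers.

Answer: 64, 16, 8, 0, 64, 32, 4, 0, 32, 16, 0, 0, 64, 4, 64, 0

Derivation:
Slide left:
row 0: [64, 0, 16, 8] -> [64, 16, 8, 0]
row 1: [64, 32, 0, 4] -> [64, 32, 4, 0]
row 2: [16, 0, 16, 16] -> [32, 16, 0, 0]
row 3: [0, 64, 4, 64] -> [64, 4, 64, 0]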